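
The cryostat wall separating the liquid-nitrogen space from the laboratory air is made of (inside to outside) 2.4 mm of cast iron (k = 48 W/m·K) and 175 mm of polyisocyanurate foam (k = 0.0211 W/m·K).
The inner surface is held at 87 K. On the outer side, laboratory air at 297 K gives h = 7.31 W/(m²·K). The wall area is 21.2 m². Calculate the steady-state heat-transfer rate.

Q ≈ 528 W

Thermal resistances in series:
R_cast iron = L/(kA) = 0.0024/(48×21.2) = 2.358×10^-6 K/W
R_polyisocyanurate foam = L/(kA) = 0.175/(0.0211×21.2) = 0.3912 K/W
R_outer film = 1/(h_o·A) = 1/(7.31×21.2) = 0.006453 K/W
R_total = 0.3977 K/W
Q = ΔT / R_total = 210 / 0.3977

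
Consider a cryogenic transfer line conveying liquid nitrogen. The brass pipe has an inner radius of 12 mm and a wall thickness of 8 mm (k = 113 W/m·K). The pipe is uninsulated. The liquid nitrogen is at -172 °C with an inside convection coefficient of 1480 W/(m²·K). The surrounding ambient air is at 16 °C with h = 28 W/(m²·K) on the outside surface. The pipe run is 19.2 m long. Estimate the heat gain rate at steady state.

Q ≈ 12300 W

Radial resistances (cylindrical: R_cond = ln(r_o/r_i)/(2πkL), R_conv = 1/(h·2πrL)):
R_inner film = 1/(h_i·2πr₁L) = 1/(1480×2π×0.012×19.2) = 4.667×10^-4 K/W
R_brass pipe wall = ln(20/12)/(2π×113×19.2) = 3.747×10^-5 K/W
R_outer film = 1/(h_o·2πr_oL) = 1/(28×2π×0.02×19.2) = 0.0148 K/W
R_total = 0.01531 K/W
Q = ΔT/R_total = 188/0.01531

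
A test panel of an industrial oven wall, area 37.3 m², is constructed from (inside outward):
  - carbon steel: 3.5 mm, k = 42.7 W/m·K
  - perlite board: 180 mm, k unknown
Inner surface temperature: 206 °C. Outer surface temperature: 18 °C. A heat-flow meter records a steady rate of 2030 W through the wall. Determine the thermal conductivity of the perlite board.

Model the wall as resistances in series:
R_carbon steel = L/(kA) = 0.0035/(42.7×37.3) = 2.198×10^-6 K/W
Sum of known resistances R_other = 2.198×10^-6 K/W
Total R = ΔT/Q = 188/2030 = 0.09261 K/W
R_perlite board = R_total − R_other = 0.09261 K/W
k = L/(R·A) = 0.18/(0.09261×37.3)

k ≈ 0.0521 W/(m·K)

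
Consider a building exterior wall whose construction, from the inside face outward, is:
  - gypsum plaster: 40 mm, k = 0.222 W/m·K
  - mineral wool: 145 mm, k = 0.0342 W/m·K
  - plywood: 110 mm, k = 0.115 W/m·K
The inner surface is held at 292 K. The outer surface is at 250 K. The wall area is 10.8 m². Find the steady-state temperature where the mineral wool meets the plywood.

Model the wall as resistances in series:
R_gypsum plaster = L/(kA) = 0.04/(0.222×10.8) = 0.01668 K/W
R_mineral wool = L/(kA) = 0.145/(0.0342×10.8) = 0.3926 K/W
R_plywood = L/(kA) = 0.11/(0.115×10.8) = 0.08857 K/W
R_total = 0.4978 K/W;  Q = ΔT/R_total = 42/0.4978 = 84.37 W
T_interface = T_inner − Q·ΣR(inner→interface) = 292 − 84.4×0.4093

T ≈ 257 K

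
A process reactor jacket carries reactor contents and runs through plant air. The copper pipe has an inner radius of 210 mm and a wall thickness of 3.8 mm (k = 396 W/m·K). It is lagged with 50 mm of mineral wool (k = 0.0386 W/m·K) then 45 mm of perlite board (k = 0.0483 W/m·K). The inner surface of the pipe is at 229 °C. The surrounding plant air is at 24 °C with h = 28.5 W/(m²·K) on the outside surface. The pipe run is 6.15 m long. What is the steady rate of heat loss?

Q ≈ 898 W

For a radial system each layer contributes R = ln(r_out/r_in)/(2πkL); films add R = 1/(hA).
R_copper pipe wall = ln(213.8/210)/(2π×396×6.15) = 1.172×10^-6 K/W
R_mineral wool = ln(263.8/213.8)/(2π×0.0386×6.15) = 0.1409 K/W
R_perlite board = ln(308.8/263.8)/(2π×0.0483×6.15) = 0.08439 K/W
R_outer film = 1/(h_o·2πr_oL) = 1/(28.5×2π×0.3088×6.15) = 0.002941 K/W
R_total = 0.2282 K/W
Q = ΔT/R_total = 205/0.2282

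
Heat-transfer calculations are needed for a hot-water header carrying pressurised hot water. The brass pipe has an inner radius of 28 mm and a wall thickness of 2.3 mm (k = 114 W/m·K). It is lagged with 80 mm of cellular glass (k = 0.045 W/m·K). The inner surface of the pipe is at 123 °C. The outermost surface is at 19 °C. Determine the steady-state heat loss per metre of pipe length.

q′ ≈ 22.8 W/m

For a radial system each layer contributes R = ln(r_out/r_in)/(2πkL); films add R = 1/(hA).
R_brass pipe wall = ln(30.3/28)/(2π×114×1) = 1.102×10^-4 K/W
R_cellular glass = ln(110.3/30.3)/(2π×0.045×1) = 4.57 K/W
R_total = 4.57 K/W
Q = ΔT/R_total = 104/4.57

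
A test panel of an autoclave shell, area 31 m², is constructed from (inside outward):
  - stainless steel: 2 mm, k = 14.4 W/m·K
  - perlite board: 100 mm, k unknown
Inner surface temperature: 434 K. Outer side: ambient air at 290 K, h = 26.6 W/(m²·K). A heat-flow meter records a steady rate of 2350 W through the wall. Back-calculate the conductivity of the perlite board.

Model the wall as resistances in series:
R_stainless steel = L/(kA) = 0.002/(14.4×31) = 4.48×10^-6 K/W
R_outer film = 1/(h_o·A) = 1/(26.6×31) = 0.001213 K/W
Sum of known resistances R_other = 0.001217 K/W
Total R = ΔT/Q = 144/2350 = 0.06128 K/W
R_perlite board = R_total − R_other = 0.06006 K/W
k = L/(R·A) = 0.1/(0.06006×31)

k ≈ 0.0537 W/(m·K)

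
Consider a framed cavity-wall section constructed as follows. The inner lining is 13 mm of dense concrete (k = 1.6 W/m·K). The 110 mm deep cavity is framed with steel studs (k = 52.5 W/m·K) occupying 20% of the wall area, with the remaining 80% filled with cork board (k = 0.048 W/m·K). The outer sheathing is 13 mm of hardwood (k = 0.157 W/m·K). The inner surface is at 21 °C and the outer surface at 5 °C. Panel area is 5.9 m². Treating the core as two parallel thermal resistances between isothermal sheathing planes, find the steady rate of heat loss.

Sheathing layers in series; stud and cavity paths in parallel between them.
R_inner = 0.013/(1.6×5.9) = 0.001377 K/W
R_stud  = 0.11/(52.5×0.2×5.9) = 0.001776 K/W
R_cav   = 0.11/(0.048×0.8×5.9) = 0.4855 K/W
1/R_core = 1/R_stud + 1/R_cav → R_core = 0.001769 K/W
R_outer = 0.013/(0.157×5.9) = 0.01403 K/W
R_total = 0.01718 K/W
Q = ΔT/R_total = 16/0.01718

Q ≈ 931 W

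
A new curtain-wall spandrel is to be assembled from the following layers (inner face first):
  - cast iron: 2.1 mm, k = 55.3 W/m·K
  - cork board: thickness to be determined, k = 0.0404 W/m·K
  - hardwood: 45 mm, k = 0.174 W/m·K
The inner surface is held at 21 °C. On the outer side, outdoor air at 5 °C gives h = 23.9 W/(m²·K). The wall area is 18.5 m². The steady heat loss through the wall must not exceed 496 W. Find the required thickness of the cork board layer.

L ≈ 12 mm

Series thermal resistances:
R_cast iron = L/(kA) = 0.0021/(55.3×18.5) = 2.053×10^-6 K/W
R_hardwood = L/(kA) = 0.045/(0.174×18.5) = 0.01398 K/W
R_outer film = 1/(h_o·A) = 1/(23.9×18.5) = 0.002262 K/W
Sum of the known resistances R_other = 0.01624 K/W
Required total resistance R_tot = ΔT/Q_allow = 16/496 = 0.03226 K/W
R_cork board = R_tot − R_other = 0.01601 K/W
L = R·k·A = 0.01601×0.0404×18.5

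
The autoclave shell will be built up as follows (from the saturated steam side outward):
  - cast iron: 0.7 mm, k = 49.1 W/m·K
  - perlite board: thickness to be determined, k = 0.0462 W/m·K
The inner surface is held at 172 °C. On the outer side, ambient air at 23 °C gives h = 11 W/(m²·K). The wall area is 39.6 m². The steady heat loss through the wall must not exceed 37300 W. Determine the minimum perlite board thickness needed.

L ≈ 3.11 mm

Treating each layer as a thermal resistance in series:
R_cast iron = L/(kA) = 0.0007/(49.1×39.6) = 3.6×10^-7 K/W
R_outer film = 1/(h_o·A) = 1/(11×39.6) = 0.002296 K/W
Sum of the known resistances R_other = 0.002296 K/W
Required total resistance R_tot = ΔT/Q_allow = 149/37300 = 0.003995 K/W
R_perlite board = R_tot − R_other = 0.001699 K/W
L = R·k·A = 0.001699×0.0462×39.6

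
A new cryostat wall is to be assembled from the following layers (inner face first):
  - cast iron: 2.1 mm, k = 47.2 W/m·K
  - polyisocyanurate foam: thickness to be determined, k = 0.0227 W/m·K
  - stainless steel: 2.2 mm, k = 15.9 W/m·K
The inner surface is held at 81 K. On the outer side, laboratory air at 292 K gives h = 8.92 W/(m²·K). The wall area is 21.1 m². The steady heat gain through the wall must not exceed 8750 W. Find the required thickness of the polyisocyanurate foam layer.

Model the wall as resistances in series:
R_cast iron = L/(kA) = 0.0021/(47.2×21.1) = 2.109×10^-6 K/W
R_stainless steel = L/(kA) = 0.0022/(15.9×21.1) = 6.558×10^-6 K/W
R_outer film = 1/(h_o·A) = 1/(8.92×21.1) = 0.005313 K/W
Sum of the known resistances R_other = 0.005322 K/W
Required total resistance R_tot = ΔT/Q_allow = 211/8750 = 0.02411 K/W
R_polyisocyanurate foam = R_tot − R_other = 0.01879 K/W
L = R·k·A = 0.01879×0.0227×21.1

L ≈ 9 mm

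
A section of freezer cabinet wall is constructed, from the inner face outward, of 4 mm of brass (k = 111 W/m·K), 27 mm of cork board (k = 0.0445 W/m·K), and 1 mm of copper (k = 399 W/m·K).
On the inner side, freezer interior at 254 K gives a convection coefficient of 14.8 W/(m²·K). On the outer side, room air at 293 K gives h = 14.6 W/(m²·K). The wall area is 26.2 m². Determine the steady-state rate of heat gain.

Q ≈ 1380 W

Using the resistance-network approach (series):
R_inner film = 1/(h_i·A) = 1/(14.8×26.2) = 0.002579 K/W
R_brass = L/(kA) = 0.004/(111×26.2) = 1.375×10^-6 K/W
R_cork board = L/(kA) = 0.027/(0.0445×26.2) = 0.02316 K/W
R_copper = L/(kA) = 0.001/(399×26.2) = 9.566×10^-8 K/W
R_outer film = 1/(h_o·A) = 1/(14.6×26.2) = 0.002614 K/W
R_total = 0.02835 K/W
Q = ΔT / R_total = 39 / 0.02835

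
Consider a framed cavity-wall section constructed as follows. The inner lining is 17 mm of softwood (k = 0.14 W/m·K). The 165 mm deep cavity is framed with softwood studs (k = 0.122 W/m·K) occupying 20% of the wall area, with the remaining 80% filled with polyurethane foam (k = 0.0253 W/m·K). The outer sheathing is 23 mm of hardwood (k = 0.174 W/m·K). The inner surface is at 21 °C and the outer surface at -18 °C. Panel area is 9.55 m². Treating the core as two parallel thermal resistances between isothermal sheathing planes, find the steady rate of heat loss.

Sheathing layers in series; stud and cavity paths in parallel between them.
R_inner = 0.017/(0.14×9.55) = 0.01272 K/W
R_stud  = 0.165/(0.122×0.2×9.55) = 0.7081 K/W
R_cav   = 0.165/(0.0253×0.8×9.55) = 0.8536 K/W
1/R_core = 1/R_stud + 1/R_cav → R_core = 0.387 K/W
R_outer = 0.023/(0.174×9.55) = 0.01384 K/W
R_total = 0.4136 K/W
Q = ΔT/R_total = 39/0.4136

Q ≈ 94.3 W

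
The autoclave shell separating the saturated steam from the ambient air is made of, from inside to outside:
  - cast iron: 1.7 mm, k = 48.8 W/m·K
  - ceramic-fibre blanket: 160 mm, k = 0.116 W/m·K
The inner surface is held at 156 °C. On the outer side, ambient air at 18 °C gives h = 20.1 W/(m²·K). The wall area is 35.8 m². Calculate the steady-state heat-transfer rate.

Q ≈ 3460 W

Treating each layer as a thermal resistance in series:
R_cast iron = L/(kA) = 0.0017/(48.8×35.8) = 9.731×10^-7 K/W
R_ceramic-fibre blanket = L/(kA) = 0.16/(0.116×35.8) = 0.03853 K/W
R_outer film = 1/(h_o·A) = 1/(20.1×35.8) = 0.00139 K/W
R_total = 0.03992 K/W
Q = ΔT / R_total = 138 / 0.03992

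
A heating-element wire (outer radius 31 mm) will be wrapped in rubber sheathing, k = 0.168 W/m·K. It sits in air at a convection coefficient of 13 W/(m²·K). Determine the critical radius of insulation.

r_cr ≈ 12.9 mm

For a cylinder r_cr = k/h = 0.168/13
r_cr = 12.9 mm; since the bare radius (31 mm) is above r_cr, any added insulation will reduce heat loss.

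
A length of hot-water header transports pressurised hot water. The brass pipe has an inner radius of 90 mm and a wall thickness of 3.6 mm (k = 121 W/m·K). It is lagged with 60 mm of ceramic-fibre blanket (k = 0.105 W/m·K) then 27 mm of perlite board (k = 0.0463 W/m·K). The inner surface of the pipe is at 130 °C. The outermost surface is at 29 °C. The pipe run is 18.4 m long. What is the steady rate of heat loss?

Q ≈ 1420 W

Cylindrical conduction, so R = ln(r₂/r₁)/(2πkL) per layer, in series:
R_brass pipe wall = ln(93.6/90)/(2π×121×18.4) = 2.804×10^-6 K/W
R_ceramic-fibre blanket = ln(153.6/93.6)/(2π×0.105×18.4) = 0.0408 K/W
R_perlite board = ln(180.6/153.6)/(2π×0.0463×18.4) = 0.03025 K/W
R_total = 0.07106 K/W
Q = ΔT/R_total = 101/0.07106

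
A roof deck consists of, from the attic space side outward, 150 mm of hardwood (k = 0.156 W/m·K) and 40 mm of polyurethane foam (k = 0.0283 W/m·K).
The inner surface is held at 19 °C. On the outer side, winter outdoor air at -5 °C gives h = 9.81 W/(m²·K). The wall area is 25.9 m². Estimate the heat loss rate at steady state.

Model the wall as resistances in series:
R_hardwood = L/(kA) = 0.15/(0.156×25.9) = 0.03713 K/W
R_polyurethane foam = L/(kA) = 0.04/(0.0283×25.9) = 0.05457 K/W
R_outer film = 1/(h_o·A) = 1/(9.81×25.9) = 0.003936 K/W
R_total = 0.09563 K/W
Q = ΔT / R_total = 24 / 0.09563

Q ≈ 251 W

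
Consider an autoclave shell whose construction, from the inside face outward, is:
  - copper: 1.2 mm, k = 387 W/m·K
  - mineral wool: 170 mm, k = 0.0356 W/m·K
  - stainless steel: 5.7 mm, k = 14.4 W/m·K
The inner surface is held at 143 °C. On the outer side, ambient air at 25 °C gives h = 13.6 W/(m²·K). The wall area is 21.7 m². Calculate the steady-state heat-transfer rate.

Q ≈ 528 W

Series thermal resistances:
R_copper = L/(kA) = 0.0012/(387×21.7) = 1.429×10^-7 K/W
R_mineral wool = L/(kA) = 0.17/(0.0356×21.7) = 0.2201 K/W
R_stainless steel = L/(kA) = 0.0057/(14.4×21.7) = 1.824×10^-5 K/W
R_outer film = 1/(h_o·A) = 1/(13.6×21.7) = 0.003388 K/W
R_total = 0.2235 K/W
Q = ΔT / R_total = 118 / 0.2235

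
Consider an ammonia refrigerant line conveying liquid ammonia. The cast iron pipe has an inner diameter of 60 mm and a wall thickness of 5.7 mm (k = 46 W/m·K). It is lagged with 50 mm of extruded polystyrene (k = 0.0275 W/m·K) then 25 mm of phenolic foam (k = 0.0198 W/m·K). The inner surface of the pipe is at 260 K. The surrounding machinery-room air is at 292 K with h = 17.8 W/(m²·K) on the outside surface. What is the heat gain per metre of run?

Treating each annulus and film as a series resistance:
R_cast iron pipe wall = ln(35.7/30)/(2π×46×1) = 6.019×10^-4 K/W
R_extruded polystyrene = ln(85.7/35.7)/(2π×0.0275×1) = 5.068 K/W
R_phenolic foam = ln(110.7/85.7)/(2π×0.0198×1) = 2.058 K/W
R_outer film = 1/(h_o·2πr_oL) = 1/(17.8×2π×0.1107×1) = 0.08077 K/W
R_total = 7.207 K/W
Q = ΔT/R_total = 32/7.207

q′ ≈ 4.44 W/m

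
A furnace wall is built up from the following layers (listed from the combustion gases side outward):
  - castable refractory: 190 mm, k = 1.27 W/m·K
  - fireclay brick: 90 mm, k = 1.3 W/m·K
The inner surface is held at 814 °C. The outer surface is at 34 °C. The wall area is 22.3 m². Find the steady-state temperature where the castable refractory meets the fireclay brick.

Series thermal resistances:
R_castable refractory = L/(kA) = 0.19/(1.27×22.3) = 0.006709 K/W
R_fireclay brick = L/(kA) = 0.09/(1.3×22.3) = 0.003105 K/W
R_total = 0.009813 K/W;  Q = ΔT/R_total = 780/0.009813 = 79480 W
T_interface = T_inner − Q·ΣR(inner→interface) = 814 − 79500×0.006709

T ≈ 281 °C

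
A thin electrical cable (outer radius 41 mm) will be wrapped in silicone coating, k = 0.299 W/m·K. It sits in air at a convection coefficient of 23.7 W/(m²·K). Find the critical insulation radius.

For a cylinder r_cr = k/h = 0.299/23.7
r_cr = 12.6 mm; since the bare radius (41 mm) is above r_cr, any added insulation will reduce heat loss.

r_cr ≈ 12.6 mm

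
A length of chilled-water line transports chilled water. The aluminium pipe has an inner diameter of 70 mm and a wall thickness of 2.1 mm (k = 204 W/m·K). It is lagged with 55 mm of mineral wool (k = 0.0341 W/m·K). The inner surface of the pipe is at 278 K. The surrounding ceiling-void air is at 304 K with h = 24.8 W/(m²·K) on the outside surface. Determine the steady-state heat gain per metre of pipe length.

Treating each annulus and film as a series resistance:
R_aluminium pipe wall = ln(37.1/35)/(2π×204×1) = 4.546×10^-5 K/W
R_mineral wool = ln(92.1/37.1)/(2π×0.0341×1) = 4.244 K/W
R_outer film = 1/(h_o·2πr_oL) = 1/(24.8×2π×0.0921×1) = 0.06968 K/W
R_total = 4.314 K/W
Q = ΔT/R_total = 26/4.314

q′ ≈ 6.03 W/m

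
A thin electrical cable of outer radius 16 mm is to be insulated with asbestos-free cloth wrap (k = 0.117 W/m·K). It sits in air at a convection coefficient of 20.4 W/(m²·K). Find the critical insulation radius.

For a cylinder r_cr = k/h = 0.117/20.4
r_cr = 5.74 mm; since the bare radius (16 mm) is above r_cr, any added insulation will reduce heat loss.

r_cr ≈ 5.74 mm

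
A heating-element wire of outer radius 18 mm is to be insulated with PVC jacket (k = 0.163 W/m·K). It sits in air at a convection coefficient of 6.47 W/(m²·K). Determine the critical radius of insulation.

For a cylinder r_cr = k/h = 0.163/6.47
r_cr = 25.2 mm; since the bare radius (18 mm) is below r_cr, adding a thin layer of insulation will *increase* heat loss.

r_cr ≈ 25.2 mm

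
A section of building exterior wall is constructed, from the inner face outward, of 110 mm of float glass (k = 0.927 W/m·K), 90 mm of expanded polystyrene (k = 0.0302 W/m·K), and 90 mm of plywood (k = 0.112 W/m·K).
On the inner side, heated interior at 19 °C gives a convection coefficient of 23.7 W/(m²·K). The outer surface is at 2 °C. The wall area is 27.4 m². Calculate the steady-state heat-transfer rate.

Q ≈ 118 W

Treating each layer as a thermal resistance in series:
R_inner film = 1/(h_i·A) = 1/(23.7×27.4) = 0.00154 K/W
R_float glass = L/(kA) = 0.11/(0.927×27.4) = 0.004331 K/W
R_expanded polystyrene = L/(kA) = 0.09/(0.0302×27.4) = 0.1088 K/W
R_plywood = L/(kA) = 0.09/(0.112×27.4) = 0.02933 K/W
R_total = 0.144 K/W
Q = ΔT / R_total = 17 / 0.144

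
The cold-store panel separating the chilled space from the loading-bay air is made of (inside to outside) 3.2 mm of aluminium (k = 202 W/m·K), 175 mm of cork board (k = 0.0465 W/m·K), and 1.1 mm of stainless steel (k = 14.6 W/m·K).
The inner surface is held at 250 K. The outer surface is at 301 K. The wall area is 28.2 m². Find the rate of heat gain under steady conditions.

Q ≈ 382 W

Treating each layer as a thermal resistance in series:
R_aluminium = L/(kA) = 0.0032/(202×28.2) = 5.618×10^-7 K/W
R_cork board = L/(kA) = 0.175/(0.0465×28.2) = 0.1335 K/W
R_stainless steel = L/(kA) = 0.0011/(14.6×28.2) = 2.672×10^-6 K/W
R_total = 0.1335 K/W
Q = ΔT / R_total = 51 / 0.1335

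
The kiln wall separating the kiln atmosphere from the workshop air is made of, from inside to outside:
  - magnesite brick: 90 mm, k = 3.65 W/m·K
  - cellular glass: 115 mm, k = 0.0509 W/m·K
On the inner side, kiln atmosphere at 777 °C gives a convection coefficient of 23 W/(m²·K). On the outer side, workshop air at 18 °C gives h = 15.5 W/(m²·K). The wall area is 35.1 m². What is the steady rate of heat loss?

Q ≈ 11100 W

Thermal resistances in series:
R_inner film = 1/(h_i·A) = 1/(23×35.1) = 0.001239 K/W
R_magnesite brick = L/(kA) = 0.09/(3.65×35.1) = 7.025×10^-4 K/W
R_cellular glass = L/(kA) = 0.115/(0.0509×35.1) = 0.06437 K/W
R_outer film = 1/(h_o·A) = 1/(15.5×35.1) = 0.001838 K/W
R_total = 0.06815 K/W
Q = ΔT / R_total = 759 / 0.06815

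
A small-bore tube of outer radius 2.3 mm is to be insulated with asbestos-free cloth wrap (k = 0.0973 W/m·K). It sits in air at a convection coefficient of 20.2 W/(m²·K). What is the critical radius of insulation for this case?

r_cr ≈ 4.82 mm

For a cylinder r_cr = k/h = 0.0973/20.2
r_cr = 4.82 mm; since the bare radius (2.3 mm) is below r_cr, adding a thin layer of insulation will *increase* heat loss.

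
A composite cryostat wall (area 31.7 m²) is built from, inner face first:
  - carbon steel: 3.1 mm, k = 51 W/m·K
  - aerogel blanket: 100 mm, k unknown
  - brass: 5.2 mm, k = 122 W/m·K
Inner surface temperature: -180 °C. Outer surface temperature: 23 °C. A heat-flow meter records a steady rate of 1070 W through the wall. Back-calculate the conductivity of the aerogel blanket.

Model the wall as resistances in series:
R_carbon steel = L/(kA) = 0.0031/(51×31.7) = 1.917×10^-6 K/W
R_brass = L/(kA) = 0.0052/(122×31.7) = 1.345×10^-6 K/W
Sum of known resistances R_other = 3.262×10^-6 K/W
Total R = ΔT/Q = 203/1070 = 0.1897 K/W
R_aerogel blanket = R_total − R_other = 0.1897 K/W
k = L/(R·A) = 0.1/(0.1897×31.7)

k ≈ 0.0166 W/(m·K)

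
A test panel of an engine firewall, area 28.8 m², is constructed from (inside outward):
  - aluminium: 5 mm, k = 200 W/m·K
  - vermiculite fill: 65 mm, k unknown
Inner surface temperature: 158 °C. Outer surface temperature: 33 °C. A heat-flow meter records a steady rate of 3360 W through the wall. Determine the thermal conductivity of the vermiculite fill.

Treating each layer as a thermal resistance in series:
R_aluminium = L/(kA) = 0.005/(200×28.8) = 8.681×10^-7 K/W
Sum of known resistances R_other = 8.681×10^-7 K/W
Total R = ΔT/Q = 125/3360 = 0.0372 K/W
R_vermiculite fill = R_total − R_other = 0.0372 K/W
k = L/(R·A) = 0.065/(0.0372×28.8)

k ≈ 0.0607 W/(m·K)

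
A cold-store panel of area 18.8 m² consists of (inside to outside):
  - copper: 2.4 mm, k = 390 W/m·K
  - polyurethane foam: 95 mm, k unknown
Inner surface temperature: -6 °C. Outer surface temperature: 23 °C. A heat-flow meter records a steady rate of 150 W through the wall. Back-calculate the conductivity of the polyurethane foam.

Series thermal resistances:
R_copper = L/(kA) = 0.0024/(390×18.8) = 3.273×10^-7 K/W
Sum of known resistances R_other = 3.273×10^-7 K/W
Total R = ΔT/Q = 29/150 = 0.1933 K/W
R_polyurethane foam = R_total − R_other = 0.1933 K/W
k = L/(R·A) = 0.095/(0.1933×18.8)

k ≈ 0.0261 W/(m·K)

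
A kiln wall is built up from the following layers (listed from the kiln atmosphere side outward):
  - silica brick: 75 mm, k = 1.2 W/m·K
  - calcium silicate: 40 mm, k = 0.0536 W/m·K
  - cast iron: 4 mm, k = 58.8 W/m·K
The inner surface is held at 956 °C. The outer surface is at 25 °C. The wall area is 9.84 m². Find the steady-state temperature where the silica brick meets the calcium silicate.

T ≈ 884 °C

Using the resistance-network approach (series):
R_silica brick = L/(kA) = 0.075/(1.2×9.84) = 0.006352 K/W
R_calcium silicate = L/(kA) = 0.04/(0.0536×9.84) = 0.07584 K/W
R_cast iron = L/(kA) = 0.004/(58.8×9.84) = 6.913×10^-6 K/W
R_total = 0.0822 K/W;  Q = ΔT/R_total = 931/0.0822 = 11330 W
T_interface = T_inner − Q·ΣR(inner→interface) = 956 − 11300×0.006352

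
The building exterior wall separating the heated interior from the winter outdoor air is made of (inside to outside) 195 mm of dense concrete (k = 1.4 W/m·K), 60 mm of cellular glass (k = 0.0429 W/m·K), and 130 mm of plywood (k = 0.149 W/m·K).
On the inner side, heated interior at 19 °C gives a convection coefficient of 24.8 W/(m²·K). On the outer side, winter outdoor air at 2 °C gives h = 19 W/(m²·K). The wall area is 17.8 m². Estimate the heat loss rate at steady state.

Series thermal resistances:
R_inner film = 1/(h_i·A) = 1/(24.8×17.8) = 0.002265 K/W
R_dense concrete = L/(kA) = 0.195/(1.4×17.8) = 0.007825 K/W
R_cellular glass = L/(kA) = 0.06/(0.0429×17.8) = 0.07857 K/W
R_plywood = L/(kA) = 0.13/(0.149×17.8) = 0.04902 K/W
R_outer film = 1/(h_o·A) = 1/(19×17.8) = 0.002957 K/W
R_total = 0.1406 K/W
Q = ΔT / R_total = 17 / 0.1406

Q ≈ 121 W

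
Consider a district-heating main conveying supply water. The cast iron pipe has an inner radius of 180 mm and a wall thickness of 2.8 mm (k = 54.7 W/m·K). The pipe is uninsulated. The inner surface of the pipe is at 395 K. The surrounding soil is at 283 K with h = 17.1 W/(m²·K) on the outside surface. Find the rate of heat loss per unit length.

q′ ≈ 2200 W/m

Cylindrical conduction, so R = ln(r₂/r₁)/(2πkL) per layer, in series:
R_cast iron pipe wall = ln(182.8/180)/(2π×54.7×1) = 4.491×10^-5 K/W
R_outer film = 1/(h_o·2πr_oL) = 1/(17.1×2π×0.1828×1) = 0.05092 K/W
R_total = 0.05096 K/W
Q = ΔT/R_total = 112/0.05096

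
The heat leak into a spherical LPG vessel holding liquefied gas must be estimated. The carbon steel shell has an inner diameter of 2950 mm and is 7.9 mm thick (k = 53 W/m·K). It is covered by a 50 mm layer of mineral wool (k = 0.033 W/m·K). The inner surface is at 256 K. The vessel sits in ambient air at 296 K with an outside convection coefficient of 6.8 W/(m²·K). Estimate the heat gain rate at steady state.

Radial (spherical) resistances in series:
R_carbon steel shell = (1/1.475 − 1/1.4829)/(4π×53) = 5.423×10^-6 K/W
R_mineral wool = (1/1.4829 − 1/1.5329)/(4π×0.033) = 0.05304 K/W
R_outer film = 1/(h·4πr_o²) = 1/(6.8×4π×1.5329²) = 0.00498 K/W
R_total = 0.05803 K/W
Q = ΔT/R_total = 40/0.05803

Q ≈ 689 W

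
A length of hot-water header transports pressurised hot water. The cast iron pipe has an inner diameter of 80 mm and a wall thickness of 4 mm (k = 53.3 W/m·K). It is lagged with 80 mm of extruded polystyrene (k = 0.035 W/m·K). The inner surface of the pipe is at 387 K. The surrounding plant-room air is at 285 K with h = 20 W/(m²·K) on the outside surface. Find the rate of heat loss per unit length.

q′ ≈ 21.4 W/m

Per-layer cylindrical resistances, series-summed:
R_cast iron pipe wall = ln(44/40)/(2π×53.3×1) = 2.846×10^-4 K/W
R_extruded polystyrene = ln(124/44)/(2π×0.035×1) = 4.711 K/W
R_outer film = 1/(h_o·2πr_oL) = 1/(20×2π×0.124×1) = 0.06418 K/W
R_total = 4.776 K/W
Q = ΔT/R_total = 102/4.776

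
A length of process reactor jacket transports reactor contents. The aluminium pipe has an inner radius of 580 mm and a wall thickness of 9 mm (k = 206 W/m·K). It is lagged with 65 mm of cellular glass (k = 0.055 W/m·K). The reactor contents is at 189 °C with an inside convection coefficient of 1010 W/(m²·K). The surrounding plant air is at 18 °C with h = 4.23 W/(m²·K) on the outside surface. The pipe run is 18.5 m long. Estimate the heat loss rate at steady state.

Cylindrical conduction, so R = ln(r₂/r₁)/(2πkL) per layer, in series:
R_inner film = 1/(h_i·2πr₁L) = 1/(1010×2π×0.58×18.5) = 1.469×10^-5 K/W
R_aluminium pipe wall = ln(589/580)/(2π×206×18.5) = 6.431×10^-7 K/W
R_cellular glass = ln(654/589)/(2π×0.055×18.5) = 0.01637 K/W
R_outer film = 1/(h_o·2πr_oL) = 1/(4.23×2π×0.654×18.5) = 0.00311 K/W
R_total = 0.0195 K/W
Q = ΔT/R_total = 171/0.0195

Q ≈ 8770 W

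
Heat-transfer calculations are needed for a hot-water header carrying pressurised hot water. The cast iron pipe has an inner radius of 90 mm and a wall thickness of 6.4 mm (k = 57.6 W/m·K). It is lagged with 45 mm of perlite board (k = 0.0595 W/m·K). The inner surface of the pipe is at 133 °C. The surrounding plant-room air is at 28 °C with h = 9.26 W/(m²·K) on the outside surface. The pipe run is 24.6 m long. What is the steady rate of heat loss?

Q ≈ 2250 W

Radial resistances (cylindrical: R_cond = ln(r_o/r_i)/(2πkL), R_conv = 1/(h·2πrL)):
R_cast iron pipe wall = ln(96.4/90)/(2π×57.6×24.6) = 7.716×10^-6 K/W
R_perlite board = ln(141.4/96.4)/(2π×0.0595×24.6) = 0.04165 K/W
R_outer film = 1/(h_o·2πr_oL) = 1/(9.26×2π×0.1414×24.6) = 0.004941 K/W
R_total = 0.0466 K/W
Q = ΔT/R_total = 105/0.0466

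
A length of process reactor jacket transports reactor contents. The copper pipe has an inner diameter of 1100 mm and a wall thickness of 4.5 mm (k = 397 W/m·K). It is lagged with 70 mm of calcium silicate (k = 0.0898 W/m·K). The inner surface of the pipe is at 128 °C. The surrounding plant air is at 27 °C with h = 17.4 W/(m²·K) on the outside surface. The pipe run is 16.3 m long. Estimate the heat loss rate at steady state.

Q ≈ 7310 W

Cylindrical conduction, so R = ln(r₂/r₁)/(2πkL) per layer, in series:
R_copper pipe wall = ln(554.5/550)/(2π×397×16.3) = 2.004×10^-7 K/W
R_calcium silicate = ln(624.5/554.5)/(2π×0.0898×16.3) = 0.01293 K/W
R_outer film = 1/(h_o·2πr_oL) = 1/(17.4×2π×0.6245×16.3) = 8.986×10^-4 K/W
R_total = 0.01383 K/W
Q = ΔT/R_total = 101/0.01383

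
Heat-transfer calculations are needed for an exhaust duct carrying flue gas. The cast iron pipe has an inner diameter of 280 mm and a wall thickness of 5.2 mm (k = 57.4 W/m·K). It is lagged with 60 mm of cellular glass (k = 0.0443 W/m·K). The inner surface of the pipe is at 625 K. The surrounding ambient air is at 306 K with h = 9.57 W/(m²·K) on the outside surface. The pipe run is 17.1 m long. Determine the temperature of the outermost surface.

T ≈ 326 K

Radial resistances (cylindrical: R_cond = ln(r_o/r_i)/(2πkL), R_conv = 1/(h·2πrL)):
R_cast iron pipe wall = ln(145.2/140)/(2π×57.4×17.1) = 5.913×10^-6 K/W
R_cellular glass = ln(205.2/145.2)/(2π×0.0443×17.1) = 0.07267 K/W
R_outer film = 1/(h_o·2πr_oL) = 1/(9.57×2π×0.2052×17.1) = 0.00474 K/W
R_total = 0.07741 K/W
Q = ΔT/R_total = 319/0.07741
Q = 4120 W
T_interface = T_inner − Q·ΣR(inner→interface) = 625 − 4120×0.07267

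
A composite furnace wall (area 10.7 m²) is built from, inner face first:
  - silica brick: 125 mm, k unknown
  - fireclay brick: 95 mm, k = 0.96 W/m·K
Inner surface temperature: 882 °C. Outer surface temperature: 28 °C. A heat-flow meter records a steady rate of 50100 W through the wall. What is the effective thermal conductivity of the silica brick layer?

k ≈ 1.5 W/(m·K)

Thermal resistances in series:
R_fireclay brick = L/(kA) = 0.095/(0.96×10.7) = 0.009248 K/W
Sum of known resistances R_other = 0.009248 K/W
Total R = ΔT/Q = 854/50100 = 0.01705 K/W
R_silica brick = R_total − R_other = 0.007797 K/W
k = L/(R·A) = 0.125/(0.007797×10.7)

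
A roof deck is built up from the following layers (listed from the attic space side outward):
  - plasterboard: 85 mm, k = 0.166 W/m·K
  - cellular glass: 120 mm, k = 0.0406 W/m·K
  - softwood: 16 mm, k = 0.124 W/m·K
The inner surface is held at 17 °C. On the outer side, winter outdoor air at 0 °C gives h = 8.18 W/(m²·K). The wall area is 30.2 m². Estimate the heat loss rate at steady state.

Treating each layer as a thermal resistance in series:
R_plasterboard = L/(kA) = 0.085/(0.166×30.2) = 0.01696 K/W
R_cellular glass = L/(kA) = 0.12/(0.0406×30.2) = 0.09787 K/W
R_softwood = L/(kA) = 0.016/(0.124×30.2) = 0.004273 K/W
R_outer film = 1/(h_o·A) = 1/(8.18×30.2) = 0.004048 K/W
R_total = 0.1231 K/W
Q = ΔT / R_total = 17 / 0.1231

Q ≈ 138 W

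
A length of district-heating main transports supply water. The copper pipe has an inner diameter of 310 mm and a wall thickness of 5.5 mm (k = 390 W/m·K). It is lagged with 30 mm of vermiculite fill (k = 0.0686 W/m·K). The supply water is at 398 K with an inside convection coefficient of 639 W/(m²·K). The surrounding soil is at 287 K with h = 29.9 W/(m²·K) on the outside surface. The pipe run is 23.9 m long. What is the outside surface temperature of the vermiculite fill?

T ≈ 294 K

Treating each annulus and film as a series resistance:
R_inner film = 1/(h_i·2πr₁L) = 1/(639×2π×0.155×23.9) = 6.723×10^-5 K/W
R_copper pipe wall = ln(160.5/155)/(2π×390×23.9) = 5.954×10^-7 K/W
R_vermiculite fill = ln(190.5/160.5)/(2π×0.0686×23.9) = 0.01663 K/W
R_outer film = 1/(h_o·2πr_oL) = 1/(29.9×2π×0.1905×23.9) = 0.001169 K/W
R_total = 0.01787 K/W
Q = ΔT/R_total = 111/0.01787
Q = 6210 W
T_interface = T_inner − Q·ΣR(inner→interface) = 398 − 6210×0.0167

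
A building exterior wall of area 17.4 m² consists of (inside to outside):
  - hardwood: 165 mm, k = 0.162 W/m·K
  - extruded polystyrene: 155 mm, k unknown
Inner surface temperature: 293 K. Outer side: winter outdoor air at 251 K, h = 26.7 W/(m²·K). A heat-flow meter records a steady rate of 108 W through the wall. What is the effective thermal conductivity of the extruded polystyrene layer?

Series thermal resistances:
R_hardwood = L/(kA) = 0.165/(0.162×17.4) = 0.05854 K/W
R_outer film = 1/(h_o·A) = 1/(26.7×17.4) = 0.002152 K/W
Sum of known resistances R_other = 0.06069 K/W
Total R = ΔT/Q = 42/108 = 0.3889 K/W
R_extruded polystyrene = R_total − R_other = 0.3282 K/W
k = L/(R·A) = 0.155/(0.3282×17.4)

k ≈ 0.0271 W/(m·K)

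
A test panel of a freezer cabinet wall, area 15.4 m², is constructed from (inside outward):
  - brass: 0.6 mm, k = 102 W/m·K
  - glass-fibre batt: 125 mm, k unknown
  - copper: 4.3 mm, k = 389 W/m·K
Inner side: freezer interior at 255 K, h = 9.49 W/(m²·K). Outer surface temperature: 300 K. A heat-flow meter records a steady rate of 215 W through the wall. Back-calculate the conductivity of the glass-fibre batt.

Thermal resistances in series:
R_inner film = 1/(h_i·A) = 1/(9.49×15.4) = 0.006842 K/W
R_brass = L/(kA) = 0.0006/(102×15.4) = 3.82×10^-7 K/W
R_copper = L/(kA) = 0.0043/(389×15.4) = 7.178×10^-7 K/W
Sum of known resistances R_other = 0.006844 K/W
Total R = ΔT/Q = 45/215 = 0.2093 K/W
R_glass-fibre batt = R_total − R_other = 0.2025 K/W
k = L/(R·A) = 0.125/(0.2025×15.4)

k ≈ 0.0401 W/(m·K)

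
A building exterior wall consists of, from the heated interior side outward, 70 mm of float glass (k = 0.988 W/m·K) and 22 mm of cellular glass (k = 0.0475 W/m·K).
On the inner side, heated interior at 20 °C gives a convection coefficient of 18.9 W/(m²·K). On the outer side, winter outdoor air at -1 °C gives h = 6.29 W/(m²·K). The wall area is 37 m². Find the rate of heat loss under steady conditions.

Q ≈ 1040 W

Using the resistance-network approach (series):
R_inner film = 1/(h_i·A) = 1/(18.9×37) = 0.00143 K/W
R_float glass = L/(kA) = 0.07/(0.988×37) = 0.001915 K/W
R_cellular glass = L/(kA) = 0.022/(0.0475×37) = 0.01252 K/W
R_outer film = 1/(h_o·A) = 1/(6.29×37) = 0.004297 K/W
R_total = 0.02016 K/W
Q = ΔT / R_total = 21 / 0.02016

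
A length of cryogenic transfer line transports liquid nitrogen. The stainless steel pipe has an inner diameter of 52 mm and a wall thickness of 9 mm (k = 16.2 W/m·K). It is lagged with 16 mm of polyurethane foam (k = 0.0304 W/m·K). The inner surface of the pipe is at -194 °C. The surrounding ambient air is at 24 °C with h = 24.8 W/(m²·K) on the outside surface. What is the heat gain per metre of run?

Radial resistances (cylindrical: R_cond = ln(r_o/r_i)/(2πkL), R_conv = 1/(h·2πrL)):
R_stainless steel pipe wall = ln(35/26)/(2π×16.2×1) = 0.00292 K/W
R_polyurethane foam = ln(51/35)/(2π×0.0304×1) = 1.971 K/W
R_outer film = 1/(h_o·2πr_oL) = 1/(24.8×2π×0.051×1) = 0.1258 K/W
R_total = 2.1 K/W
Q = ΔT/R_total = 218/2.1

q′ ≈ 104 W/m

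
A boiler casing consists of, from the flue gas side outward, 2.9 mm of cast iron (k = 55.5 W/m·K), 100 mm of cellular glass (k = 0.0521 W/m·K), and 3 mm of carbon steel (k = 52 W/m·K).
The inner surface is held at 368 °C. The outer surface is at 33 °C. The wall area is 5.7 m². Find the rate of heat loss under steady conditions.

Model the wall as resistances in series:
R_cast iron = L/(kA) = 0.0029/(55.5×5.7) = 9.167×10^-6 K/W
R_cellular glass = L/(kA) = 0.1/(0.0521×5.7) = 0.3367 K/W
R_carbon steel = L/(kA) = 0.003/(52×5.7) = 1.012×10^-5 K/W
R_total = 0.3368 K/W
Q = ΔT / R_total = 335 / 0.3368

Q ≈ 995 W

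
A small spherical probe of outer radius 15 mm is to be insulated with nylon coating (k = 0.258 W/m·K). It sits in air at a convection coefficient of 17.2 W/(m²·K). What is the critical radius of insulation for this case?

r_cr ≈ 30 mm

For a sphere r_cr = 2k/h = 2×0.258/17.2
r_cr = 30 mm; since the bare radius (15 mm) is below r_cr, adding a thin layer of insulation will *increase* heat loss.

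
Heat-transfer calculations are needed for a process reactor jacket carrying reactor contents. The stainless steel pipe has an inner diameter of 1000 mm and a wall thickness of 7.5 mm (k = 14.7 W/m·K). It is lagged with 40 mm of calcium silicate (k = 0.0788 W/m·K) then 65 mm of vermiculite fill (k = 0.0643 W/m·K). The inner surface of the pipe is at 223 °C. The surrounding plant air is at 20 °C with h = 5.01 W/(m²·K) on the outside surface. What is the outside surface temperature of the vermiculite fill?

T ≈ 41.8 °C

For a radial system each layer contributes R = ln(r_out/r_in)/(2πkL); films add R = 1/(hA).
R_stainless steel pipe wall = ln(507.5/500)/(2π×14.7×1) = 1.612×10^-4 K/W
R_calcium silicate = ln(547.5/507.5)/(2π×0.0788×1) = 0.1532 K/W
R_vermiculite fill = ln(612.5/547.5)/(2π×0.0643×1) = 0.2777 K/W
R_outer film = 1/(h_o·2πr_oL) = 1/(5.01×2π×0.6125×1) = 0.05187 K/W
R_total = 0.4829 K/W
Q = ΔT/R_total = 203/0.4829
Q = 420 W/m
T_interface = T_inner − Q·ΣR(inner→interface) = 223 − 420×0.4311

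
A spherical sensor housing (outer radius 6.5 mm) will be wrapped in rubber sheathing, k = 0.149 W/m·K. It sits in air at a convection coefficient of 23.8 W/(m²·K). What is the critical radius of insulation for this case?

r_cr ≈ 12.5 mm

For a sphere r_cr = 2k/h = 2×0.149/23.8
r_cr = 12.5 mm; since the bare radius (6.5 mm) is below r_cr, adding a thin layer of insulation will *increase* heat loss.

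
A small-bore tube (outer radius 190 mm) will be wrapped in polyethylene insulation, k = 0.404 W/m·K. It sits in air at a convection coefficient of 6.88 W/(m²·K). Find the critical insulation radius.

r_cr ≈ 58.7 mm

For a cylinder r_cr = k/h = 0.404/6.88
r_cr = 58.7 mm; since the bare radius (190 mm) is above r_cr, any added insulation will reduce heat loss.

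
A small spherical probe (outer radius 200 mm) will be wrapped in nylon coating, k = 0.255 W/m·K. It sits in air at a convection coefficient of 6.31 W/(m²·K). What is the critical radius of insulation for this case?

For a sphere r_cr = 2k/h = 2×0.255/6.31
r_cr = 80.8 mm; since the bare radius (200 mm) is above r_cr, any added insulation will reduce heat loss.

r_cr ≈ 80.8 mm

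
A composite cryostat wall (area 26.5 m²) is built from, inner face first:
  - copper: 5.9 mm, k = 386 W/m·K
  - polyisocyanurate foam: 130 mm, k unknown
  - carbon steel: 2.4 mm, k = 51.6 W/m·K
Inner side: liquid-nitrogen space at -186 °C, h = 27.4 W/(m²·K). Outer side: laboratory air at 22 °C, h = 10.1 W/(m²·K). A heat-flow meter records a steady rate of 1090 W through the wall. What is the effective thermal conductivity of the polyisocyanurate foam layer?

Model the wall as resistances in series:
R_inner film = 1/(h_i·A) = 1/(27.4×26.5) = 0.001377 K/W
R_copper = L/(kA) = 0.0059/(386×26.5) = 5.768×10^-7 K/W
R_carbon steel = L/(kA) = 0.0024/(51.6×26.5) = 1.755×10^-6 K/W
R_outer film = 1/(h_o·A) = 1/(10.1×26.5) = 0.003736 K/W
Sum of known resistances R_other = 0.005116 K/W
Total R = ΔT/Q = 208/1090 = 0.1908 K/W
R_polyisocyanurate foam = R_total − R_other = 0.1857 K/W
k = L/(R·A) = 0.13/(0.1857×26.5)

k ≈ 0.0264 W/(m·K)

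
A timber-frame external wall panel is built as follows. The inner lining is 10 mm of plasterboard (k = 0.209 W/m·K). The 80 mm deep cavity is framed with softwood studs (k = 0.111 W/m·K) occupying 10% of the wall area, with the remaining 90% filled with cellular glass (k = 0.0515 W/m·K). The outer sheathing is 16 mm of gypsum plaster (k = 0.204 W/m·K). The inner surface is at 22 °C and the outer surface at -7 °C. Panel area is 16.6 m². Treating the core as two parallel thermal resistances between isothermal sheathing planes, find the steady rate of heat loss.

Q ≈ 317 W

Sheathing layers in series; stud and cavity paths in parallel between them.
R_inner = 0.01/(0.209×16.6) = 0.002882 K/W
R_stud  = 0.08/(0.111×0.1×16.6) = 0.4342 K/W
R_cav   = 0.08/(0.0515×0.9×16.6) = 0.104 K/W
1/R_core = 1/R_stud + 1/R_cav → R_core = 0.08389 K/W
R_outer = 0.016/(0.204×16.6) = 0.004725 K/W
R_total = 0.09149 K/W
Q = ΔT/R_total = 29/0.09149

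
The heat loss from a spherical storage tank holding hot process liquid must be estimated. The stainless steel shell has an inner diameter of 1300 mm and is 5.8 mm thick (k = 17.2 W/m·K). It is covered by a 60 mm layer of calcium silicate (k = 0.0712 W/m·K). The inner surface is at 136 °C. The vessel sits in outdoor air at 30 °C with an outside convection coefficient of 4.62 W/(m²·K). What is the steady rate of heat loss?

Radial (spherical) resistances in series:
R_stainless steel shell = (1/0.65 − 1/0.6558)/(4π×17.2) = 6.295×10^-5 K/W
R_calcium silicate = (1/0.6558 − 1/0.7158)/(4π×0.0712) = 0.1429 K/W
R_outer film = 1/(h·4πr_o²) = 1/(4.62×4π×0.7158²) = 0.03362 K/W
R_total = 0.1765 K/W
Q = ΔT/R_total = 106/0.1765

Q ≈ 600 W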